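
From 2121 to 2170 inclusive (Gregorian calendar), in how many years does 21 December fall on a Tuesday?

7

Track 21 December's weekday year by year (advancing +1, or +2 across a Feb 29):
  2121: Sun  2122: Mon (+1)  2123: Tue (+1) ✓  2124: Thu (+2)  2125: Fri (+1)
  2126: Sat (+1)  2127: Sun (+1)  2128: Tue (+2) ✓  2129: Wed (+1)  2130: Thu (+1)
  2131: Fri (+1)  2132: Sun (+2)  2133: Mon (+1)  2134: Tue (+1) ✓  … (22 more years) …
  2157: Wed (+1)  2158: Thu (+1)  2159: Fri (+1)  2160: Sun (+2)  2161: Mon (+1)
  2162: Tue (+1) ✓  2163: Wed (+1)  2164: Fri (+2)  2165: Sat (+1)  2166: Sun (+1)
  2167: Mon (+1)  2168: Wed (+2)  2169: Thu (+1)  2170: Fri (+1)
Tuesday years: 2123, 2128, 2134, 2145, 2151, 2156, 2162 — 7 in total.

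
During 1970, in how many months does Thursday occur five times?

5

A month of length L has five Thursdays iff its first Thursday is on day ≤ L−28 (so day 1–3 in a 31-day month, 1–2 in a 30-day month, day 1 in a leap February).
Checking each month of 1970: Jan starts Thu (31d) ✓; Feb starts Sun (28d); Mar starts Sun (31d); Apr starts Wed (30d) ✓; May starts Fri (31d); Jun starts Mon (30d); Jul starts Wed (31d) ✓; Aug starts Sat (31d); Sep starts Tue (30d); Oct starts Thu (31d) ✓; Nov starts Sun (30d); Dec starts Tue (31d) ✓.
Five-Thursday months: January, April, July, October, December → 5.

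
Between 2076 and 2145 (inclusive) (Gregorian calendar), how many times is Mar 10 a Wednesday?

Track Mar 10's weekday year by year (advancing +1, or +2 across a Feb 29):
  2076: Tue  2077: Wed (+1) ✓  2078: Thu (+1)  2079: Fri (+1)  2080: Sun (+2)
  2081: Mon (+1)  2082: Tue (+1)  2083: Wed (+1) ✓  2084: Fri (+2)  2085: Sat (+1)
  2086: Sun (+1)  2087: Mon (+1)  2088: Wed (+2) ✓  2089: Thu (+1)  … (42 more years) …
  2132: Mon (+2)  2133: Tue (+1)  2134: Wed (+1) ✓  2135: Thu (+1)  2136: Sat (+2)
  2137: Sun (+1)  2138: Mon (+1)  2139: Tue (+1)  2140: Thu (+2)  2141: Fri (+1)
  2142: Sat (+1)  2143: Sun (+1)  2144: Tue (+2)  2145: Wed (+1) ✓
Wednesday years: 2077, 2083, 2088, 2094, 2100, 2106, 2117, 2123, 2128, 2134, 2145 — 11 in total.

11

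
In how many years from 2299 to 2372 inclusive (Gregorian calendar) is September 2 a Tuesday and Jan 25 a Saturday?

8

Check each year's weekday for September 2 and Jan 25:
  2299: Sat/Wed  2300: Sun/Thu  2301: Mon/Fri  2302: Tue/Sat ✓  2303: Wed/Sun  2304: Fri/Mon  2305: Sat/Wed  2306: Sun/Thu  2307: Mon/Fri  2308: Wed/Sat  2309: Thu/Mon  2310: Fri/Tue  2311: Sat/Wed  2312: Mon/Thu  …(46 more)…  2359: Wed/Sun  2360: Fri/Mon  2361: Sat/Wed  2362: Sun/Thu  2363: Mon/Fri  2364: Wed/Sat  2365: Thu/Mon  2366: Fri/Tue  2367: Sat/Wed  2368: Mon/Thu  2369: Tue/Sat ✓  2370: Wed/Sun  2371: Thu/Mon  2372: Sat/Tue
Both conditions hold in: 2302, 2313, 2319, 2330, 2341, 2347, 2358, 2369 — 8.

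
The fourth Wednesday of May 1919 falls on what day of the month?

28

May 1, 1919 is a Thursday, so the first Wednesday is the 7th.
The fourth Wednesday is 7 + 21 = 28.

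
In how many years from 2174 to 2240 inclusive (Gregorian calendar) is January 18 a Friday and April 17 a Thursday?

2

Check each year's weekday for January 18 and April 17:
  2174: Tue/Sun  2175: Wed/Mon  2176: Thu/Wed  2177: Sat/Thu  2178: Sun/Fri  2179: Mon/Sat  2180: Tue/Mon  2181: Thu/Tue  2182: Fri/Wed  2183: Sat/Thu  2184: Sun/Sat  2185: Tue/Sun  2186: Wed/Mon  2187: Thu/Tue  …(39 more)…  2227: Thu/Tue  2228: Fri/Thu ✓  2229: Sun/Fri  2230: Mon/Sat  2231: Tue/Sun  2232: Wed/Tue  2233: Fri/Wed  2234: Sat/Thu  2235: Sun/Fri  2236: Mon/Sun  2237: Wed/Mon  2238: Thu/Tue  2239: Fri/Wed  2240: Sat/Fri
Both conditions hold in: 2188, 2228 — 2.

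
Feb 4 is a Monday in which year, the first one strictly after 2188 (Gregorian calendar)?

From one year to the next, a fixed date's weekday advances by 1, or by 2 when a Feb 29 lies between the two dates.
2188: February 4 is Monday.
2189: Wednesday (+2)
2190: Thursday (+1)
2191: Friday (+1)
2192: Saturday (+1)
2193: Monday (+2)
Feb 4 falls on a Monday in 2193.

2193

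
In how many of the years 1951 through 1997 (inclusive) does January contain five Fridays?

January has 31 days; it has five Fridays when Friday falls among the first (month-length − 28) days — i.e. when January 1 is one of Friday/Thursday/Wednesday.
January 1 by year: 1951:Mon 1952:Tue 1953:Thu✓ 1954:Fri✓ 1955:Sat 1956:Sun 1957:Tue 1958:Wed✓ 1959:Thu✓ 1960:Fri✓ 1961:Sun 1962:Mon 1963:Tue 1964:Wed✓ 1965:Fri✓ …(17 more)… 1983:Sat 1984:Sun 1985:Tue 1986:Wed✓ 1987:Thu✓ 1988:Fri✓ 1989:Sun 1990:Mon 1991:Tue 1992:Wed✓ 1993:Fri✓ 1994:Sat 1995:Sun 1996:Mon 1997:Wed✓
Years with five Fridays: 1953, 1954, 1958, 1959, 1960, 1964, 1965, 1969, 1970, 1971, 1975, 1976, 1981, 1982, 1986, 1987, 1988, 1992, 1993, 1997 → 20.

20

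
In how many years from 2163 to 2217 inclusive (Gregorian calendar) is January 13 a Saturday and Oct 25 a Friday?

2

Check each year's weekday for January 13 and Oct 25:
  2163: Thu/Tue  2164: Fri/Thu  2165: Sun/Fri  2166: Mon/Sat  2167: Tue/Sun  2168: Wed/Tue  2169: Fri/Wed  2170: Sat/Thu  2171: Sun/Fri  2172: Mon/Sun  2173: Wed/Mon  2174: Thu/Tue  2175: Fri/Wed  2176: Sat/Fri ✓  …(27 more)…  2204: Fri/Thu  2205: Sun/Fri  2206: Mon/Sat  2207: Tue/Sun  2208: Wed/Tue  2209: Fri/Wed  2210: Sat/Thu  2211: Sun/Fri  2212: Mon/Sun  2213: Wed/Mon  2214: Thu/Tue  2215: Fri/Wed  2216: Sat/Fri ✓  2217: Mon/Sat
Both conditions hold in: 2176, 2216 — 2.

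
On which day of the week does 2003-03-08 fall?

Saturday

January 1, 2003 is a Wednesday.
March 8 is day 67 of the year, i.e. 66 days after Jan 1.
66 mod 7 = 3, so advance 3 weekdays from Wednesday: Saturday.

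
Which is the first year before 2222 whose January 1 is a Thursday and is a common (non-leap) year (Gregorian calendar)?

2218

Jan 1 advances by 2 weekdays after a leap year and by 1 after a common year.
2222: Jan 1 is Tuesday.
2221: Monday
2220: Saturday (leap)
2219: Friday
2218: Thursday
2218 begins on a Thursday and is a common year.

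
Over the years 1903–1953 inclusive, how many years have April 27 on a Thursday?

Track April 27's weekday year by year (advancing +1, or +2 across a Feb 29):
  1903: Mon  1904: Wed (+2)  1905: Thu (+1) ✓  1906: Fri (+1)  1907: Sat (+1)
  1908: Mon (+2)  1909: Tue (+1)  1910: Wed (+1)  1911: Thu (+1) ✓  1912: Sat (+2)
  1913: Sun (+1)  1914: Mon (+1)  1915: Tue (+1)  1916: Thu (+2) ✓  … (23 more years) …
  1940: Sat (+2)  1941: Sun (+1)  1942: Mon (+1)  1943: Tue (+1)  1944: Thu (+2) ✓
  1945: Fri (+1)  1946: Sat (+1)  1947: Sun (+1)  1948: Tue (+2)  1949: Wed (+1)
  1950: Thu (+1) ✓  1951: Fri (+1)  1952: Sun (+2)  1953: Mon (+1)
Thursday years: 1905, 1911, 1916, 1922, 1933, 1939, 1944, 1950 — 8 in total.

8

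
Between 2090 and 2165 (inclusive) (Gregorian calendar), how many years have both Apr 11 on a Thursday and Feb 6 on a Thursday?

0

Check each year's weekday for Apr 11 and Feb 6:
  2090: Tue/Mon  2091: Wed/Tue  2092: Fri/Wed  2093: Sat/Fri  2094: Sun/Sat  2095: Mon/Sun  2096: Wed/Mon  2097: Thu/Wed  2098: Fri/Thu  2099: Sat/Fri  2100: Sun/Sat  2101: Mon/Sun  2102: Tue/Mon  2103: Wed/Tue  …(48 more)…  2152: Tue/Sun  2153: Wed/Tue  2154: Thu/Wed  2155: Fri/Thu  2156: Sun/Fri  2157: Mon/Sun  2158: Tue/Mon  2159: Wed/Tue  2160: Fri/Wed  2161: Sat/Fri  2162: Sun/Sat  2163: Mon/Sun  2164: Wed/Mon  2165: Thu/Wed
Both conditions hold in: no year — 0.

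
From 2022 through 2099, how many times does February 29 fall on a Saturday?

Leap years in 2022–2099: 19 of them.
Feb 29 weekday advances by 5 (mod 7) from one leap year to the next four years later (or differs when a century non-leap intervenes).
Leap-day weekdays: 2024:Thu 2028:Tue 2032:Sun 2036:Fri 2040:Wed 2044:Mon 2048:Sat✓ 2052:Thu 2056:Tue 2060:Sun 2064:Fri 2068:Wed 2072:Mon 2076:Sat✓ 2080:Thu 2084:Tue 2088:Sun 2092:Fri 2096:Wed
Saturday: 2048, 2076 → 2.

2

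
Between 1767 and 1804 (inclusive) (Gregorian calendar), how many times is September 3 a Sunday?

5

Track September 3's weekday year by year (advancing +1, or +2 across a Feb 29):
  1767: Thu  1768: Sat (+2)  1769: Sun (+1) ✓  1770: Mon (+1)  1771: Tue (+1)
  1772: Thu (+2)  1773: Fri (+1)  1774: Sat (+1)  1775: Sun (+1) ✓  1776: Tue (+2)
  1777: Wed (+1)  1778: Thu (+1)  1779: Fri (+1)  1780: Sun (+2) ✓  … (10 more years) …
  1791: Sat (+1)  1792: Mon (+2)  1793: Tue (+1)  1794: Wed (+1)  1795: Thu (+1)
  1796: Sat (+2)  1797: Sun (+1) ✓  1798: Mon (+1)  1799: Tue (+1)  1800: Wed (+1)
  1801: Thu (+1)  1802: Fri (+1)  1803: Sat (+1)  1804: Mon (+2)
Sunday years: 1769, 1775, 1780, 1786, 1797 — 5 in total.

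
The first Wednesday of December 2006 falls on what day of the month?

6

December 1, 2006 is a Friday, so the first Wednesday is the 6th.
The first Wednesday is 6 + 0 = 6.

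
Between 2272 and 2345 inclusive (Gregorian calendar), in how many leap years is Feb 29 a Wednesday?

2

Leap years in 2272–2345: 18 of them.
Feb 29 weekday advances by 5 (mod 7) from one leap year to the next four years later (or differs when a century non-leap intervenes).
Leap-day weekdays: 2272:Thu 2276:Tue 2280:Sun 2284:Fri 2288:Wed✓ 2292:Mon 2296:Sat 2304:Mon 2308:Sat 2312:Thu 2316:Tue 2320:Sun 2324:Fri 2328:Wed✓ 2332:Mon 2336:Sat 2340:Thu 2344:Tue
Wednesday: 2288, 2328 → 2.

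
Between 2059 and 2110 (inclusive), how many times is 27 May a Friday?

Track 27 May's weekday year by year (advancing +1, or +2 across a Feb 29):
  2059: Tue  2060: Thu (+2)  2061: Fri (+1) ✓  2062: Sat (+1)  2063: Sun (+1)
  2064: Tue (+2)  2065: Wed (+1)  2066: Thu (+1)  2067: Fri (+1) ✓  2068: Sun (+2)
  2069: Mon (+1)  2070: Tue (+1)  2071: Wed (+1)  2072: Fri (+2) ✓  … (24 more years) …
  2097: Mon (+1)  2098: Tue (+1)  2099: Wed (+1)  2100: Thu (+1)  2101: Fri (+1) ✓
  2102: Sat (+1)  2103: Sun (+1)  2104: Tue (+2)  2105: Wed (+1)  2106: Thu (+1)
  2107: Fri (+1) ✓  2108: Sun (+2)  2109: Mon (+1)  2110: Tue (+1)
Friday years: 2061, 2067, 2072, 2078, 2089, 2095, 2101, 2107 — 8 in total.

8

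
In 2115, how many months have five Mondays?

4

A month of length L has five Mondays iff its first Monday is on day ≤ L−28 (so day 1–3 in a 31-day month, 1–2 in a 30-day month, day 1 in a leap February).
Checking each month of 2115: Jan starts Tue (31d); Feb starts Fri (28d); Mar starts Fri (31d); Apr starts Mon (30d) ✓; May starts Wed (31d); Jun starts Sat (30d); Jul starts Mon (31d) ✓; Aug starts Thu (31d); Sep starts Sun (30d) ✓; Oct starts Tue (31d); Nov starts Fri (30d); Dec starts Sun (31d) ✓.
Five-Monday months: April, July, September, December → 4.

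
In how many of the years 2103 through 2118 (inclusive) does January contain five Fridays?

January has 31 days; it has five Fridays when Friday falls among the first (month-length − 28) days — i.e. when January 1 is one of Friday/Thursday/Wednesday.
January 1 by year: 2103:Mon 2104:Tue 2105:Thu✓ 2106:Fri✓ 2107:Sat 2108:Sun 2109:Tue 2110:Wed✓ 2111:Thu✓ 2112:Fri✓ 2113:Sun 2114:Mon 2115:Tue 2116:Wed✓ 2117:Fri✓ 2118:Sat
Years with five Fridays: 2105, 2106, 2110, 2111, 2112, 2116, 2117 → 7.

7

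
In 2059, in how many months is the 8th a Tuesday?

2

Check the 8th of each month of 2059: Jan 8: Wed, Feb 8: Sat, Mar 8: Sat, Apr 8: Tue, May 8: Thu, Jun 8: Sun, Jul 8: Tue, Aug 8: Fri, Sep 8: Mon, Oct 8: Wed, Nov 8: Sat, Dec 8: Mon.
Tuesday occurs in April, July — 2 months.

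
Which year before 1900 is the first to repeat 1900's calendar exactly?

1894

Two years share a calendar iff Jan 1 falls on the same weekday and both are leap or both are common. 1900: Jan 1 is Monday, common year.
1899: Jan 1 Sunday, common
1898: Jan 1 Saturday, common
1897: Jan 1 Friday, common
1896: Jan 1 Wednesday, leap
1895: Jan 1 Tuesday, common
1894: Jan 1 Monday, common
1894 matches on both conditions.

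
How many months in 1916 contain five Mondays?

A month of length L has five Mondays iff its first Monday is on day ≤ L−28 (so day 1–3 in a 31-day month, 1–2 in a 30-day month, day 1 in a leap February).
Checking each month of 1916: Jan starts Sat (31d) ✓; Feb starts Tue (29d); Mar starts Wed (31d); Apr starts Sat (30d); May starts Mon (31d) ✓; Jun starts Thu (30d); Jul starts Sat (31d) ✓; Aug starts Tue (31d); Sep starts Fri (30d); Oct starts Sun (31d) ✓; Nov starts Wed (30d); Dec starts Fri (31d).
Five-Monday months: January, May, July, October → 4.

4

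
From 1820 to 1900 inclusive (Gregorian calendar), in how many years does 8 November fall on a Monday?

Track 8 November's weekday year by year (advancing +1, or +2 across a Feb 29):
  1820: Wed  1821: Thu (+1)  1822: Fri (+1)  1823: Sat (+1)  1824: Mon (+2) ✓
  1825: Tue (+1)  1826: Wed (+1)  1827: Thu (+1)  1828: Sat (+2)  1829: Sun (+1)
  1830: Mon (+1) ✓  1831: Tue (+1)  1832: Thu (+2)  1833: Fri (+1)  … (53 more years) …
  1887: Tue (+1)  1888: Thu (+2)  1889: Fri (+1)  1890: Sat (+1)  1891: Sun (+1)
  1892: Tue (+2)  1893: Wed (+1)  1894: Thu (+1)  1895: Fri (+1)  1896: Sun (+2)
  1897: Mon (+1) ✓  1898: Tue (+1)  1899: Wed (+1)  1900: Thu (+1)
Monday years: 1824, 1830, 1841, 1847, 1852, 1858, 1869, 1875, 1880, 1886, 1897 — 11 in total.

11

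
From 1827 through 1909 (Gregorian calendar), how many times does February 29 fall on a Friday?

Leap years in 1827–1909: 20 of them.
Feb 29 weekday advances by 5 (mod 7) from one leap year to the next four years later (or differs when a century non-leap intervenes).
Leap-day weekdays: 1828:Fri✓ 1832:Wed 1836:Mon 1840:Sat 1844:Thu 1848:Tue 1852:Sun 1856:Fri✓ 1860:Wed 1864:Mon 1868:Sat 1872:Thu 1876:Tue 1880:Sun 1884:Fri✓ 1888:Wed 1892:Mon 1896:Sat 1904:Mon 1908:Sat
Friday: 1828, 1856, 1884 → 3.

3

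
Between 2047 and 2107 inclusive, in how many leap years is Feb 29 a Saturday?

Leap years in 2047–2107: 14 of them.
Feb 29 weekday advances by 5 (mod 7) from one leap year to the next four years later (or differs when a century non-leap intervenes).
Leap-day weekdays: 2048:Sat✓ 2052:Thu 2056:Tue 2060:Sun 2064:Fri 2068:Wed 2072:Mon 2076:Sat✓ 2080:Thu 2084:Tue 2088:Sun 2092:Fri 2096:Wed 2104:Fri
Saturday: 2048, 2076 → 2.

2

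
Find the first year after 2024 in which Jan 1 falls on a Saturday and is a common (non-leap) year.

Jan 1 advances by 2 weekdays after a leap year and by 1 after a common year.
2024: Jan 1 is Monday (leap).
2025: Wednesday
2026: Thursday
2027: Friday
2028: Saturday (leap)
2029: Monday
2030: Tuesday
2031: Wednesday
2032: Thursday (leap)
2033: Saturday
2033 begins on a Saturday and is a common year.

2033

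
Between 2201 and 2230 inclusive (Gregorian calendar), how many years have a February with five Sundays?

February has 28 days (29 in leap years); it has five Sundays when Sunday falls among the first (month-length − 28) days — i.e. when February 1 is Sunday in a leap year (never in a common year).
February 1 by year: 2201:Sun 2202:Mon 2203:Tue 2204:Wed 2205:Fri 2206:Sat 2207:Sun 2208:Mon 2209:Wed 2210:Thu 2211:Fri 2212:Sat 2213:Mon 2214:Tue 2215:Wed 2216:Thu 2217:Sat 2218:Sun 2219:Mon 2220:Tue 2221:Thu 2222:Fri 2223:Sat 2224:Sun✓ 2225:Tue 2226:Wed 2227:Thu 2228:Fri 2229:Sun 2230:Mon
Years with five Sundays: 2224 → 1.

1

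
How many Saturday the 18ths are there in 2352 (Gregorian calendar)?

1

Check the 18th of each month of 2352: Jan 18: Fri, Feb 18: Mon, Mar 18: Tue, Apr 18: Fri, May 18: Sun, Jun 18: Wed, Jul 18: Fri, Aug 18: Mon, Sep 18: Thu, Oct 18: Sat, Nov 18: Tue, Dec 18: Thu.
Saturday occurs in October — 1 month.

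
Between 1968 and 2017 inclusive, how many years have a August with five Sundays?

22

August has 31 days; it has five Sundays when Sunday falls among the first (month-length − 28) days — i.e. when August 1 is one of Sunday/Saturday/Friday.
August 1 by year: 1968:Thu 1969:Fri✓ 1970:Sat✓ 1971:Sun✓ 1972:Tue 1973:Wed 1974:Thu 1975:Fri✓ 1976:Sun✓ 1977:Mon 1978:Tue 1979:Wed 1980:Fri✓ 1981:Sat✓ 1982:Sun✓ …(20 more)… 2003:Fri✓ 2004:Sun✓ 2005:Mon 2006:Tue 2007:Wed 2008:Fri✓ 2009:Sat✓ 2010:Sun✓ 2011:Mon 2012:Wed 2013:Thu 2014:Fri✓ 2015:Sat✓ 2016:Mon 2017:Tue
Years with five Sundays: 1969, 1970, 1971, 1975, 1976, 1980, 1981, 1982, 1986, 1987, 1992, 1993, 1997, 1998, 1999, 2003, 2004, 2008, 2009, 2010, 2014, 2015 → 22.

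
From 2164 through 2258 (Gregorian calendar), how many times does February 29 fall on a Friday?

Leap years in 2164–2258: 23 of them.
Feb 29 weekday advances by 5 (mod 7) from one leap year to the next four years later (or differs when a century non-leap intervenes).
Leap-day weekdays: 2164:Wed 2168:Mon 2172:Sat 2176:Thu 2180:Tue 2184:Sun 2188:Fri✓ 2192:Wed 2196:Mon 2204:Wed 2208:Mon 2212:Sat 2216:Thu 2220:Tue 2224:Sun 2228:Fri✓ 2232:Wed 2236:Mon 2240:Sat 2244:Thu 2248:Tue 2252:Sun 2256:Fri✓
Friday: 2188, 2228, 2256 → 3.

3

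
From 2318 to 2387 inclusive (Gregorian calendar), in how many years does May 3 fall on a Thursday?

10

Track May 3's weekday year by year (advancing +1, or +2 across a Feb 29):
  2318: Fri  2319: Sat (+1)  2320: Mon (+2)  2321: Tue (+1)  2322: Wed (+1)
  2323: Thu (+1) ✓  2324: Sat (+2)  2325: Sun (+1)  2326: Mon (+1)  2327: Tue (+1)
  2328: Thu (+2) ✓  2329: Fri (+1)  2330: Sat (+1)  2331: Sun (+1)  … (42 more years) …
  2374: Fri (+1)  2375: Sat (+1)  2376: Mon (+2)  2377: Tue (+1)  2378: Wed (+1)
  2379: Thu (+1) ✓  2380: Sat (+2)  2381: Sun (+1)  2382: Mon (+1)  2383: Tue (+1)
  2384: Thu (+2) ✓  2385: Fri (+1)  2386: Sat (+1)  2387: Sun (+1)
Thursday years: 2323, 2328, 2334, 2345, 2351, 2356, 2362, 2373, 2379, 2384 — 10 in total.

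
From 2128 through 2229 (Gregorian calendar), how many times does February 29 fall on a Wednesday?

Leap years in 2128–2229: 25 of them.
Feb 29 weekday advances by 5 (mod 7) from one leap year to the next four years later (or differs when a century non-leap intervenes).
Leap-day weekdays: 2128:Sun 2132:Fri 2136:Wed✓ 2140:Mon 2144:Sat 2148:Thu 2152:Tue 2156:Sun 2160:Fri 2164:Wed✓ 2168:Mon 2172:Sat 2176:Thu 2180:Tue 2184:Sun 2188:Fri 2192:Wed✓ 2196:Mon 2204:Wed✓ 2208:Mon 2212:Sat 2216:Thu 2220:Tue 2224:Sun 2228:Fri
Wednesday: 2136, 2164, 2192, 2204 → 4.

4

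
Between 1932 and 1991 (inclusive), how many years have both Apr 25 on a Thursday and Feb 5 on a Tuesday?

7

Check each year's weekday for Apr 25 and Feb 5:
  1932: Mon/Fri  1933: Tue/Sun  1934: Wed/Mon  1935: Thu/Tue ✓  1936: Sat/Wed  1937: Sun/Fri  1938: Mon/Sat  1939: Tue/Sun  1940: Thu/Mon  1941: Fri/Wed  1942: Sat/Thu  1943: Sun/Fri  1944: Tue/Sat  1945: Wed/Mon  …(32 more)…  1978: Tue/Sun  1979: Wed/Mon  1980: Fri/Tue  1981: Sat/Thu  1982: Sun/Fri  1983: Mon/Sat  1984: Wed/Sun  1985: Thu/Tue ✓  1986: Fri/Wed  1987: Sat/Thu  1988: Mon/Fri  1989: Tue/Sun  1990: Wed/Mon  1991: Thu/Tue ✓
Both conditions hold in: 1935, 1946, 1957, 1963, 1974, 1985, 1991 — 7.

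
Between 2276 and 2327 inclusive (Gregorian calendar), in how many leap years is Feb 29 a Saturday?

Leap years in 2276–2327: 12 of them.
Feb 29 weekday advances by 5 (mod 7) from one leap year to the next four years later (or differs when a century non-leap intervenes).
Leap-day weekdays: 2276:Tue 2280:Sun 2284:Fri 2288:Wed 2292:Mon 2296:Sat✓ 2304:Mon 2308:Sat✓ 2312:Thu 2316:Tue 2320:Sun 2324:Fri
Saturday: 2296, 2308 → 2.

2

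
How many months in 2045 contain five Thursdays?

4

A month of length L has five Thursdays iff its first Thursday is on day ≤ L−28 (so day 1–3 in a 31-day month, 1–2 in a 30-day month, day 1 in a leap February).
Checking each month of 2045: Jan starts Sun (31d); Feb starts Wed (28d); Mar starts Wed (31d) ✓; Apr starts Sat (30d); May starts Mon (31d); Jun starts Thu (30d) ✓; Jul starts Sat (31d); Aug starts Tue (31d) ✓; Sep starts Fri (30d); Oct starts Sun (31d); Nov starts Wed (30d) ✓; Dec starts Fri (31d).
Five-Thursday months: March, June, August, November → 4.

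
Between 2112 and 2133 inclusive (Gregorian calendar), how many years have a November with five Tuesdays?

November has 30 days; it has five Tuesdays when Tuesday falls among the first (month-length − 28) days — i.e. when November 1 is one of Tuesday/Monday.
November 1 by year: 2112:Tue✓ 2113:Wed 2114:Thu 2115:Fri 2116:Sun 2117:Mon✓ 2118:Tue✓ 2119:Wed 2120:Fri 2121:Sat 2122:Sun 2123:Mon✓ 2124:Wed 2125:Thu 2126:Fri 2127:Sat 2128:Mon✓ 2129:Tue✓ 2130:Wed 2131:Thu 2132:Sat 2133:Sun
Years with five Tuesdays: 2112, 2117, 2118, 2123, 2128, 2129 → 6.

6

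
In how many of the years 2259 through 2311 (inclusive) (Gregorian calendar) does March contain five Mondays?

20

March has 31 days; it has five Mondays when Monday falls among the first (month-length − 28) days — i.e. when March 1 is one of Monday/Sunday/Saturday.
March 1 by year: 2259:Tue 2260:Thu 2261:Fri 2262:Sat✓ 2263:Sun✓ 2264:Tue 2265:Wed 2266:Thu 2267:Fri 2268:Sun✓ 2269:Mon✓ 2270:Tue 2271:Wed 2272:Fri 2273:Sat✓ …(23 more)… 2297:Mon✓ 2298:Tue 2299:Wed 2300:Thu 2301:Fri 2302:Sat✓ 2303:Sun✓ 2304:Tue 2305:Wed 2306:Thu 2307:Fri 2308:Sun✓ 2309:Mon✓ 2310:Tue 2311:Wed
Years with five Mondays: 2262, 2263, 2268, 2269, 2273, 2274, 2275, 2279, 2280, 2284, 2285, 2286, 2290, 2291, 2296, 2297, 2302, 2303, 2308, 2309 → 20.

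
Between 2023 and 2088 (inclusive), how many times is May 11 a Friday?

Track May 11's weekday year by year (advancing +1, or +2 across a Feb 29):
  2023: Thu  2024: Sat (+2)  2025: Sun (+1)  2026: Mon (+1)  2027: Tue (+1)
  2028: Thu (+2)  2029: Fri (+1) ✓  2030: Sat (+1)  2031: Sun (+1)  2032: Tue (+2)
  2033: Wed (+1)  2034: Thu (+1)  2035: Fri (+1) ✓  2036: Sun (+2)  … (38 more years) …
  2075: Sat (+1)  2076: Mon (+2)  2077: Tue (+1)  2078: Wed (+1)  2079: Thu (+1)
  2080: Sat (+2)  2081: Sun (+1)  2082: Mon (+1)  2083: Tue (+1)  2084: Thu (+2)
  2085: Fri (+1) ✓  2086: Sat (+1)  2087: Sun (+1)  2088: Tue (+2)
Friday years: 2029, 2035, 2040, 2046, 2057, 2063, 2068, 2074, 2085 — 9 in total.

9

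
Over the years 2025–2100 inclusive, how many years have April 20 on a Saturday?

10

Track April 20's weekday year by year (advancing +1, or +2 across a Feb 29):
  2025: Sun  2026: Mon (+1)  2027: Tue (+1)  2028: Thu (+2)  2029: Fri (+1)
  2030: Sat (+1) ✓  2031: Sun (+1)  2032: Tue (+2)  2033: Wed (+1)  2034: Thu (+1)
  2035: Fri (+1)  2036: Sun (+2)  2037: Mon (+1)  2038: Tue (+1)  … (48 more years) …
  2087: Sun (+1)  2088: Tue (+2)  2089: Wed (+1)  2090: Thu (+1)  2091: Fri (+1)
  2092: Sun (+2)  2093: Mon (+1)  2094: Tue (+1)  2095: Wed (+1)  2096: Fri (+2)
  2097: Sat (+1) ✓  2098: Sun (+1)  2099: Mon (+1)  2100: Tue (+1)
Saturday years: 2030, 2041, 2047, 2052, 2058, 2069, 2075, 2080, 2086, 2097 — 10 in total.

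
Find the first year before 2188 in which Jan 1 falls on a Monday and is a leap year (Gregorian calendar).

2176

Jan 1 advances by 2 weekdays after a leap year and by 1 after a common year.
2188: Jan 1 is Tuesday (leap).
2187: Monday
2186: Sunday
2185: Saturday
2184: Thursday (leap)
2183: Wednesday
2182: Tuesday
2181: Monday
2180: Saturday (leap)
2179: Friday
2178: Thursday
2177: Wednesday
2176: Monday (leap)
2176 begins on a Monday and is a leap year.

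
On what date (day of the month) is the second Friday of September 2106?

September 1, 2106 is a Wednesday, so the first Friday is the 3rd.
The second Friday is 3 + 7 = 10.

10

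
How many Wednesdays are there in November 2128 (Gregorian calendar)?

4

November 2128 has 30 days and begins on Monday.
The first Wednesday is November 3.
Wednesdays fall on 3, 10, 17, 24 — that's 4.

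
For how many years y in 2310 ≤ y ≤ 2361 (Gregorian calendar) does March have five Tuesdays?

March has 31 days; it has five Tuesdays when Tuesday falls among the first (month-length − 28) days — i.e. when March 1 is one of Tuesday/Monday/Sunday.
March 1 by year: 2310:Tue✓ 2311:Wed 2312:Fri 2313:Sat 2314:Sun✓ 2315:Mon✓ 2316:Wed 2317:Thu 2318:Fri 2319:Sat 2320:Mon✓ 2321:Tue✓ 2322:Wed 2323:Thu 2324:Sat …(22 more)… 2347:Sat 2348:Mon✓ 2349:Tue✓ 2350:Wed 2351:Thu 2352:Sat 2353:Sun✓ 2354:Mon✓ 2355:Tue✓ 2356:Thu 2357:Fri 2358:Sat 2359:Sun✓ 2360:Tue✓ 2361:Wed
Years with five Tuesdays: 2310, 2314, 2315, 2320, 2321, 2325, 2326, 2327, 2331, 2332, 2336, 2337, 2338, 2342, 2343, 2348, 2349, 2353, 2354, 2355, 2359, 2360 → 22.

22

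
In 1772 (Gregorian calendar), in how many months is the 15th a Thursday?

Check the 15th of each month of 1772: Jan 15: Wed, Feb 15: Sat, Mar 15: Sun, Apr 15: Wed, May 15: Fri, Jun 15: Mon, Jul 15: Wed, Aug 15: Sat, Sep 15: Tue, Oct 15: Thu, Nov 15: Sun, Dec 15: Tue.
Thursday occurs in October — 1 month.

1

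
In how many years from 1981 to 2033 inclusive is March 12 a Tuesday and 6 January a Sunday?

Check each year's weekday for March 12 and 6 January:
  1981: Thu/Tue  1982: Fri/Wed  1983: Sat/Thu  1984: Mon/Fri  1985: Tue/Sun ✓  1986: Wed/Mon  1987: Thu/Tue  1988: Sat/Wed  1989: Sun/Fri  1990: Mon/Sat  1991: Tue/Sun ✓  1992: Thu/Mon  1993: Fri/Wed  1994: Sat/Thu  …(25 more)…  2020: Thu/Mon  2021: Fri/Wed  2022: Sat/Thu  2023: Sun/Fri  2024: Tue/Sat  2025: Wed/Mon  2026: Thu/Tue  2027: Fri/Wed  2028: Sun/Thu  2029: Mon/Sat  2030: Tue/Sun ✓  2031: Wed/Mon  2032: Fri/Tue  2033: Sat/Thu
Both conditions hold in: 1985, 1991, 2002, 2013, 2019, 2030 — 6.

6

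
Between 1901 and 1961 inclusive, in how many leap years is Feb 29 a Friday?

Leap years in 1901–1961: 15 of them.
Feb 29 weekday advances by 5 (mod 7) from one leap year to the next four years later (or differs when a century non-leap intervenes).
Leap-day weekdays: 1904:Mon 1908:Sat 1912:Thu 1916:Tue 1920:Sun 1924:Fri✓ 1928:Wed 1932:Mon 1936:Sat 1940:Thu 1944:Tue 1948:Sun 1952:Fri✓ 1956:Wed 1960:Mon
Friday: 1924, 1952 → 2.

2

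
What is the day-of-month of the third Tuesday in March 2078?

March 1, 2078 is a Tuesday, so the first Tuesday is the 1st.
The third Tuesday is 1 + 14 = 15.

15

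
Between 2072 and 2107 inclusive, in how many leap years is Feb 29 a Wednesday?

Leap years in 2072–2107: 8 of them.
Feb 29 weekday advances by 5 (mod 7) from one leap year to the next four years later (or differs when a century non-leap intervenes).
Leap-day weekdays: 2072:Mon 2076:Sat 2080:Thu 2084:Tue 2088:Sun 2092:Fri 2096:Wed✓ 2104:Fri
Wednesday: 2096 → 1.

1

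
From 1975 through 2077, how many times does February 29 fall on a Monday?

4

Leap years in 1975–2077: 26 of them.
Feb 29 weekday advances by 5 (mod 7) from one leap year to the next four years later (or differs when a century non-leap intervenes).
Leap-day weekdays: 1976:Sun 1980:Fri 1984:Wed 1988:Mon✓ 1992:Sat 1996:Thu 2000:Tue 2004:Sun 2008:Fri 2012:Wed 2016:Mon✓ 2020:Sat 2024:Thu 2028:Tue 2032:Sun 2036:Fri 2040:Wed 2044:Mon✓ 2048:Sat 2052:Thu 2056:Tue 2060:Sun 2064:Fri 2068:Wed 2072:Mon✓ 2076:Sat
Monday: 1988, 2016, 2044, 2072 → 4.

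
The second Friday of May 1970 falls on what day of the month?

8

May 1, 1970 is a Friday, so the first Friday is the 1st.
The second Friday is 1 + 7 = 8.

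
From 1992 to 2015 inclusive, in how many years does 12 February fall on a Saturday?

4

Track 12 February's weekday year by year (advancing +1, or +2 across a Feb 29):
  1992: Wed  1993: Fri (+2)  1994: Sat (+1) ✓  1995: Sun (+1)  1996: Mon (+1)
  1997: Wed (+2)  1998: Thu (+1)  1999: Fri (+1)  2000: Sat (+1) ✓  2001: Mon (+2)
  2002: Tue (+1)  2003: Wed (+1)  2004: Thu (+1)  2005: Sat (+2) ✓  2006: Sun (+1)
  2007: Mon (+1)  2008: Tue (+1)  2009: Thu (+2)  2010: Fri (+1)  2011: Sat (+1) ✓
  2012: Sun (+1)  2013: Tue (+2)  2014: Wed (+1)  2015: Thu (+1)
Saturday years: 1994, 2000, 2005, 2011 — 4 in total.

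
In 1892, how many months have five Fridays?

5

A month of length L has five Fridays iff its first Friday is on day ≤ L−28 (so day 1–3 in a 31-day month, 1–2 in a 30-day month, day 1 in a leap February).
Checking each month of 1892: Jan starts Fri (31d) ✓; Feb starts Mon (29d); Mar starts Tue (31d); Apr starts Fri (30d) ✓; May starts Sun (31d); Jun starts Wed (30d); Jul starts Fri (31d) ✓; Aug starts Mon (31d); Sep starts Thu (30d) ✓; Oct starts Sat (31d); Nov starts Tue (30d); Dec starts Thu (31d) ✓.
Five-Friday months: January, April, July, September, December → 5.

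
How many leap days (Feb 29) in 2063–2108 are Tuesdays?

Leap years in 2063–2108: 11 of them.
Feb 29 weekday advances by 5 (mod 7) from one leap year to the next four years later (or differs when a century non-leap intervenes).
Leap-day weekdays: 2064:Fri 2068:Wed 2072:Mon 2076:Sat 2080:Thu 2084:Tue✓ 2088:Sun 2092:Fri 2096:Wed 2104:Fri 2108:Wed
Tuesday: 2084 → 1.

1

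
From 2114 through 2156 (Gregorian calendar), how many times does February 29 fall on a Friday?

Leap years in 2114–2156: 11 of them.
Feb 29 weekday advances by 5 (mod 7) from one leap year to the next four years later (or differs when a century non-leap intervenes).
Leap-day weekdays: 2116:Sat 2120:Thu 2124:Tue 2128:Sun 2132:Fri✓ 2136:Wed 2140:Mon 2144:Sat 2148:Thu 2152:Tue 2156:Sun
Friday: 2132 → 1.

1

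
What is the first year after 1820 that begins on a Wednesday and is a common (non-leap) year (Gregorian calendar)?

Jan 1 advances by 2 weekdays after a leap year and by 1 after a common year.
1820: Jan 1 is Saturday (leap).
1821: Monday
1822: Tuesday
1823: Wednesday
1823 begins on a Wednesday and is a common year.

1823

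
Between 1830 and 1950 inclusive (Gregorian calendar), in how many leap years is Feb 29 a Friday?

Leap years in 1830–1950: 29 of them.
Feb 29 weekday advances by 5 (mod 7) from one leap year to the next four years later (or differs when a century non-leap intervenes).
Leap-day weekdays: 1832:Wed 1836:Mon 1840:Sat 1844:Thu 1848:Tue 1852:Sun 1856:Fri✓ 1860:Wed 1864:Mon 1868:Sat 1872:Thu 1876:Tue 1880:Sun …(3 more)… 1896:Sat 1904:Mon 1908:Sat 1912:Thu 1916:Tue 1920:Sun 1924:Fri✓ 1928:Wed 1932:Mon 1936:Sat 1940:Thu 1944:Tue 1948:Sun
Friday: 1856, 1884, 1924 → 3.

3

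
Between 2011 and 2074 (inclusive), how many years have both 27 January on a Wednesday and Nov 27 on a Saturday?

Check each year's weekday for 27 January and Nov 27:
  2011: Thu/Sun  2012: Fri/Tue  2013: Sun/Wed  2014: Mon/Thu  2015: Tue/Fri  2016: Wed/Sun  2017: Fri/Mon  2018: Sat/Tue  2019: Sun/Wed  2020: Mon/Fri  2021: Wed/Sat ✓  2022: Thu/Sun  2023: Fri/Mon  2024: Sat/Wed  …(36 more)…  2061: Thu/Sun  2062: Fri/Mon  2063: Sat/Tue  2064: Sun/Thu  2065: Tue/Fri  2066: Wed/Sat ✓  2067: Thu/Sun  2068: Fri/Tue  2069: Sun/Wed  2070: Mon/Thu  2071: Tue/Fri  2072: Wed/Sun  2073: Fri/Mon  2074: Sat/Tue
Both conditions hold in: 2021, 2027, 2038, 2049, 2055, 2066 — 6.

6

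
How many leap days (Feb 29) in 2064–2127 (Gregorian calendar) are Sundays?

Leap years in 2064–2127: 15 of them.
Feb 29 weekday advances by 5 (mod 7) from one leap year to the next four years later (or differs when a century non-leap intervenes).
Leap-day weekdays: 2064:Fri 2068:Wed 2072:Mon 2076:Sat 2080:Thu 2084:Tue 2088:Sun✓ 2092:Fri 2096:Wed 2104:Fri 2108:Wed 2112:Mon 2116:Sat 2120:Thu 2124:Tue
Sunday: 2088 → 1.

1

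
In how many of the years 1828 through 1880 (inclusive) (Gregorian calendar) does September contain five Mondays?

September has 30 days; it has five Mondays when Monday falls among the first (month-length − 28) days — i.e. when September 1 is one of Monday/Sunday.
September 1 by year: 1828:Mon✓ 1829:Tue 1830:Wed 1831:Thu 1832:Sat 1833:Sun✓ 1834:Mon✓ 1835:Tue 1836:Thu 1837:Fri 1838:Sat 1839:Sun✓ 1840:Tue 1841:Wed 1842:Thu …(23 more)… 1866:Sat 1867:Sun✓ 1868:Tue 1869:Wed 1870:Thu 1871:Fri 1872:Sun✓ 1873:Mon✓ 1874:Tue 1875:Wed 1876:Fri 1877:Sat 1878:Sun✓ 1879:Mon✓ 1880:Wed
Years with five Mondays: 1828, 1833, 1834, 1839, 1844, 1845, 1850, 1851, 1856, 1861, 1862, 1867, 1872, 1873, 1878, 1879 → 16.

16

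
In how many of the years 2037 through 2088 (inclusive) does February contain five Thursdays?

2

February has 28 days (29 in leap years); it has five Thursdays when Thursday falls among the first (month-length − 28) days — i.e. when February 1 is Thursday in a leap year (never in a common year).
February 1 by year: 2037:Sun 2038:Mon 2039:Tue 2040:Wed 2041:Fri 2042:Sat 2043:Sun 2044:Mon 2045:Wed 2046:Thu 2047:Fri 2048:Sat 2049:Mon 2050:Tue 2051:Wed …(22 more)… 2074:Thu 2075:Fri 2076:Sat 2077:Mon 2078:Tue 2079:Wed 2080:Thu✓ 2081:Sat 2082:Sun 2083:Mon 2084:Tue 2085:Thu 2086:Fri 2087:Sat 2088:Sun
Years with five Thursdays: 2052, 2080 → 2.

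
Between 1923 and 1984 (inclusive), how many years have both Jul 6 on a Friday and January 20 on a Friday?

Check each year's weekday for Jul 6 and January 20:
  1923: Fri/Sat  1924: Sun/Sun  1925: Mon/Tue  1926: Tue/Wed  1927: Wed/Thu  1928: Fri/Fri ✓  1929: Sat/Sun  1930: Sun/Mon  1931: Mon/Tue  1932: Wed/Wed  1933: Thu/Fri  1934: Fri/Sat  1935: Sat/Sun  1936: Mon/Mon  …(34 more)…  1971: Tue/Wed  1972: Thu/Thu  1973: Fri/Sat  1974: Sat/Sun  1975: Sun/Mon  1976: Tue/Tue  1977: Wed/Thu  1978: Thu/Fri  1979: Fri/Sat  1980: Sun/Sun  1981: Mon/Tue  1982: Tue/Wed  1983: Wed/Thu  1984: Fri/Fri ✓
Both conditions hold in: 1928, 1956, 1984 — 3.

3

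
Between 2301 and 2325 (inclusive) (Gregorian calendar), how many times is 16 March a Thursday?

4

Track 16 March's weekday year by year (advancing +1, or +2 across a Feb 29):
  2301: Sat  2302: Sun (+1)  2303: Mon (+1)  2304: Wed (+2)  2305: Thu (+1) ✓
  2306: Fri (+1)  2307: Sat (+1)  2308: Mon (+2)  2309: Tue (+1)  2310: Wed (+1)
  2311: Thu (+1) ✓  2312: Sat (+2)  2313: Sun (+1)  2314: Mon (+1)  2315: Tue (+1)
  2316: Thu (+2) ✓  2317: Fri (+1)  2318: Sat (+1)  2319: Sun (+1)  2320: Tue (+2)
  2321: Wed (+1)  2322: Thu (+1) ✓  2323: Fri (+1)  2324: Sun (+2)  2325: Mon (+1)
Thursday years: 2305, 2311, 2316, 2322 — 4 in total.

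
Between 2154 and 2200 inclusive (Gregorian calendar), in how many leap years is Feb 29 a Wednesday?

Leap years in 2154–2200: 11 of them.
Feb 29 weekday advances by 5 (mod 7) from one leap year to the next four years later (or differs when a century non-leap intervenes).
Leap-day weekdays: 2156:Sun 2160:Fri 2164:Wed✓ 2168:Mon 2172:Sat 2176:Thu 2180:Tue 2184:Sun 2188:Fri 2192:Wed✓ 2196:Mon
Wednesday: 2164, 2192 → 2.

2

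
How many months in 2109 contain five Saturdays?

4

A month of length L has five Saturdays iff its first Saturday is on day ≤ L−28 (so day 1–3 in a 31-day month, 1–2 in a 30-day month, day 1 in a leap February).
Checking each month of 2109: Jan starts Tue (31d); Feb starts Fri (28d); Mar starts Fri (31d) ✓; Apr starts Mon (30d); May starts Wed (31d); Jun starts Sat (30d) ✓; Jul starts Mon (31d); Aug starts Thu (31d) ✓; Sep starts Sun (30d); Oct starts Tue (31d); Nov starts Fri (30d) ✓; Dec starts Sun (31d).
Five-Saturday months: March, June, August, November → 4.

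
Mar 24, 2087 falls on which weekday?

Monday

January 1, 2087 is a Wednesday.
March 24 is day 83 of the year, i.e. 82 days after Jan 1.
82 mod 7 = 5, so advance 5 weekdays from Wednesday: Monday.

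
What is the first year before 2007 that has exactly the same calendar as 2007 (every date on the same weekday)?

2001

Two years share a calendar iff Jan 1 falls on the same weekday and both are leap or both are common. 2007: Jan 1 is Monday, common year.
2006: Jan 1 Sunday, common
2005: Jan 1 Saturday, common
2004: Jan 1 Thursday, leap
2003: Jan 1 Wednesday, common
2002: Jan 1 Tuesday, common
2001: Jan 1 Monday, common
2001 matches on both conditions.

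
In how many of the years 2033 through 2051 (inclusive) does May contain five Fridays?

May has 31 days; it has five Fridays when Friday falls among the first (month-length − 28) days — i.e. when May 1 is one of Friday/Thursday/Wednesday.
May 1 by year: 2033:Sun 2034:Mon 2035:Tue 2036:Thu✓ 2037:Fri✓ 2038:Sat 2039:Sun 2040:Tue 2041:Wed✓ 2042:Thu✓ 2043:Fri✓ 2044:Sun 2045:Mon 2046:Tue 2047:Wed✓ 2048:Fri✓ 2049:Sat 2050:Sun 2051:Mon
Years with five Fridays: 2036, 2037, 2041, 2042, 2043, 2047, 2048 → 7.

7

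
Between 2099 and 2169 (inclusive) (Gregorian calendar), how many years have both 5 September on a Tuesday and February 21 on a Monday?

2

Check each year's weekday for 5 September and February 21:
  2099: Sat/Sat  2100: Sun/Sun  2101: Mon/Mon  2102: Tue/Tue  2103: Wed/Wed  2104: Fri/Thu  2105: Sat/Sat  2106: Sun/Sun  2107: Mon/Mon  2108: Wed/Tue  2109: Thu/Thu  2110: Fri/Fri  2111: Sat/Sat  2112: Mon/Sun  …(43 more)…  2156: Sun/Sat  2157: Mon/Mon  2158: Tue/Tue  2159: Wed/Wed  2160: Fri/Thu  2161: Sat/Sat  2162: Sun/Sun  2163: Mon/Mon  2164: Wed/Tue  2165: Thu/Thu  2166: Fri/Fri  2167: Sat/Sat  2168: Mon/Sun  2169: Tue/Tue
Both conditions hold in: 2124, 2152 — 2.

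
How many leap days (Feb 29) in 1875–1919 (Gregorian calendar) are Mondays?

2

Leap years in 1875–1919: 10 of them.
Feb 29 weekday advances by 5 (mod 7) from one leap year to the next four years later (or differs when a century non-leap intervenes).
Leap-day weekdays: 1876:Tue 1880:Sun 1884:Fri 1888:Wed 1892:Mon✓ 1896:Sat 1904:Mon✓ 1908:Sat 1912:Thu 1916:Tue
Monday: 1892, 1904 → 2.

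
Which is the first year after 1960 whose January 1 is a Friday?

1965

Jan 1 advances by 2 weekdays after a leap year and by 1 after a common year.
1960: Jan 1 is Friday (leap).
1961: Sunday
1962: Monday
1963: Tuesday
1964: Wednesday (leap)
1965: Friday
1965 begins on a Friday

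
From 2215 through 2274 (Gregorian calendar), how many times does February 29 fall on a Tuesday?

2

Leap years in 2215–2274: 15 of them.
Feb 29 weekday advances by 5 (mod 7) from one leap year to the next four years later (or differs when a century non-leap intervenes).
Leap-day weekdays: 2216:Thu 2220:Tue✓ 2224:Sun 2228:Fri 2232:Wed 2236:Mon 2240:Sat 2244:Thu 2248:Tue✓ 2252:Sun 2256:Fri 2260:Wed 2264:Mon 2268:Sat 2272:Thu
Tuesday: 2220, 2248 → 2.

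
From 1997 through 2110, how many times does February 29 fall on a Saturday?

Leap years in 1997–2110: 27 of them.
Feb 29 weekday advances by 5 (mod 7) from one leap year to the next four years later (or differs when a century non-leap intervenes).
Leap-day weekdays: 2000:Tue 2004:Sun 2008:Fri 2012:Wed 2016:Mon 2020:Sat✓ 2024:Thu 2028:Tue 2032:Sun 2036:Fri 2040:Wed 2044:Mon 2048:Sat✓ 2052:Thu 2056:Tue 2060:Sun 2064:Fri 2068:Wed 2072:Mon 2076:Sat✓ 2080:Thu 2084:Tue 2088:Sun 2092:Fri 2096:Wed 2104:Fri 2108:Wed
Saturday: 2020, 2048, 2076 → 3.

3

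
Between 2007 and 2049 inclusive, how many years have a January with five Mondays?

17

January has 31 days; it has five Mondays when Monday falls among the first (month-length − 28) days — i.e. when January 1 is one of Monday/Sunday/Saturday.
January 1 by year: 2007:Mon✓ 2008:Tue 2009:Thu 2010:Fri 2011:Sat✓ 2012:Sun✓ 2013:Tue 2014:Wed 2015:Thu 2016:Fri 2017:Sun✓ 2018:Mon✓ 2019:Tue 2020:Wed 2021:Fri …(13 more)… 2035:Mon✓ 2036:Tue 2037:Thu 2038:Fri 2039:Sat✓ 2040:Sun✓ 2041:Tue 2042:Wed 2043:Thu 2044:Fri 2045:Sun✓ 2046:Mon✓ 2047:Tue 2048:Wed 2049:Fri
Years with five Mondays: 2007, 2011, 2012, 2017, 2018, 2022, 2023, 2024, 2028, 2029, 2033, 2034, 2035, 2039, 2040, 2045, 2046 → 17.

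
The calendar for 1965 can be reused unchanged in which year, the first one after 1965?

Two years share a calendar iff Jan 1 falls on the same weekday and both are leap or both are common. 1965: Jan 1 is Friday, common year.
1966: Jan 1 Saturday, common
1967: Jan 1 Sunday, common
1968: Jan 1 Monday, leap
1969: Jan 1 Wednesday, common
1970: Jan 1 Thursday, common
1971: Jan 1 Friday, common
1971 matches on both conditions.

1971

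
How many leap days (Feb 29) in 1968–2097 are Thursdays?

Leap years in 1968–2097: 33 of them.
Feb 29 weekday advances by 5 (mod 7) from one leap year to the next four years later (or differs when a century non-leap intervenes).
Leap-day weekdays: 1968:Thu✓ 1972:Tue 1976:Sun 1980:Fri 1984:Wed 1988:Mon 1992:Sat 1996:Thu✓ 2000:Tue 2004:Sun 2008:Fri 2012:Wed 2016:Mon …(7 more)… 2048:Sat 2052:Thu✓ 2056:Tue 2060:Sun 2064:Fri 2068:Wed 2072:Mon 2076:Sat 2080:Thu✓ 2084:Tue 2088:Sun 2092:Fri 2096:Wed
Thursday: 1968, 1996, 2024, 2052, 2080 → 5.

5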